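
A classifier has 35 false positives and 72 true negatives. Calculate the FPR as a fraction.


FPR = FP / (FP + TN) = 35 / 107 = 35/107.

35/107


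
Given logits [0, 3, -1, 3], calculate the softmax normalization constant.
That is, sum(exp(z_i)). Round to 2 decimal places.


Denom = e^0=1.0000 + e^3=20.0855 + e^-1=0.3679 + e^3=20.0855. Sum = 41.5389, which rounds to 41.54.

41.54


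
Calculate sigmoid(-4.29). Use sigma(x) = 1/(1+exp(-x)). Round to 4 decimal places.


sigma(-4.29) = 1/(1+e^(4.29)) = 1/(1+72.966468) = 1/73.966468 = 0.0135.

0.0135


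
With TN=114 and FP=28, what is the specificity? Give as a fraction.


Specificity = TN / (TN + FP) = 114 / 142 = 57/71.

57/71


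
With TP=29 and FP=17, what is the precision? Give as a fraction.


Precision = TP / (TP + FP) = 29 / 46 = 29/46.

29/46


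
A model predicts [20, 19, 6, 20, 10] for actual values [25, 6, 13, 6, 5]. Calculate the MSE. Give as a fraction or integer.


MSE = (1/5) * ((25-20)^2=25 + (6-19)^2=169 + (13-6)^2=49 + (6-20)^2=196 + (5-10)^2=25). Sum = 464. MSE = 464/5.

464/5


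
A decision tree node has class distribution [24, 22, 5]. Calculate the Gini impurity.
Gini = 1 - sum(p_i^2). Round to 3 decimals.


Total = 51. Proportions: 24/51, 22/51, 5/51. sum(p_i^2) = 0.4171. Gini = 1 - 0.4171 = 0.5829, which rounds to 0.583.

0.583


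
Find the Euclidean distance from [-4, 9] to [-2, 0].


d = sqrt(sum of squared differences). (-4--2)^2=4, (9-0)^2=81. Sum = 85.

sqrt(85)


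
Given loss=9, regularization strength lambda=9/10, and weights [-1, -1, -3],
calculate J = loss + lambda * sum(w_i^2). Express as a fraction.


L2 sq norm = sum(w^2) = 11. J = 9 + 9/10 * 11 = 189/10.

189/10


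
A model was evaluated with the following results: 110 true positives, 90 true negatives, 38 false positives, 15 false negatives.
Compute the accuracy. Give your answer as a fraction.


Accuracy = (TP + TN) / (TP + TN + FP + FN) = (110 + 90) / 253 = 200/253.

200/253


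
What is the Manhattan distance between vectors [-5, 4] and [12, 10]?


d = sum of absolute differences: |-5-12|=17 + |4-10|=6 = 23.

23


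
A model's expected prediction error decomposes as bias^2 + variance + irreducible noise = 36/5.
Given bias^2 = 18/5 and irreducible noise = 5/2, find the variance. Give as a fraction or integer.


Total error = bias^2 + variance + irreducible noise. So variance = 36/5 - 18/5 - 5/2 = 11/10.

11/10


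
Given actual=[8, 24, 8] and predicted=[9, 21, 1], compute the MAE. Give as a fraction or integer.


MAE = (1/3) * (|8-9|=1 + |24-21|=3 + |8-1|=7). Sum = 11. MAE = 11/3.

11/3


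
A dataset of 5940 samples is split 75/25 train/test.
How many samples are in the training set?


Test set = 5940 * 25% = 1485. Training set = 5940 - 1485 = 4455.

4455


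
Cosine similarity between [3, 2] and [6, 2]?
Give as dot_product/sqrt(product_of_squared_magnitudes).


dot = 22. |a|^2 = 13, |b|^2 = 40. cos = 22/sqrt(520).

22/sqrt(520)


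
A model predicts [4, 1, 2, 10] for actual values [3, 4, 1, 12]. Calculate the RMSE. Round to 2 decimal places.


MSE = 3.7500. RMSE = sqrt(3.7500) = 1.94.

1.94


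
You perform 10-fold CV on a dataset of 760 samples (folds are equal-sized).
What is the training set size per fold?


Each validation fold has 760/10 = 76 samples. Training set = 760 - 76 = 684.

684


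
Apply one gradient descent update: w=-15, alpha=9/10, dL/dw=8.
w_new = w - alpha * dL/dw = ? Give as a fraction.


w_new = -15 - 9/10 * 8 = -15 - 36/5 = -111/5.

-111/5


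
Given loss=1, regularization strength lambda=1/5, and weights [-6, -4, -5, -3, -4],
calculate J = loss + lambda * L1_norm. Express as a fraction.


L1 norm = sum(|w|) = 22. J = 1 + 1/5 * 22 = 27/5.

27/5


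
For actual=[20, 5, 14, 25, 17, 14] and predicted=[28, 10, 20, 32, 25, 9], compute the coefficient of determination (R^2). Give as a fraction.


Mean(y) = 95/6. SS_res = 263. SS_tot = 1361/6. R^2 = 1 - 263/(1361/6) = -217/1361.

-217/1361


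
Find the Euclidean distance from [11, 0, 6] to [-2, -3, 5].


d = sqrt(sum of squared differences). (11--2)^2=169, (0--3)^2=9, (6-5)^2=1. Sum = 179.

sqrt(179)


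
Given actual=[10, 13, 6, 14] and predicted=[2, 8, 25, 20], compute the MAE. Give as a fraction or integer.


MAE = (1/4) * (|10-2|=8 + |13-8|=5 + |6-25|=19 + |14-20|=6). Sum = 38. MAE = 19/2.

19/2


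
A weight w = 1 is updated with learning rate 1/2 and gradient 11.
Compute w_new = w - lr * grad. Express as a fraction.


w_new = 1 - 1/2 * 11 = 1 - 11/2 = -9/2.

-9/2


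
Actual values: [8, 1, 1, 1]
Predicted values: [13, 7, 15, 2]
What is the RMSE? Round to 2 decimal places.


MSE = 64.5000. RMSE = sqrt(64.5000) = 8.03.

8.03


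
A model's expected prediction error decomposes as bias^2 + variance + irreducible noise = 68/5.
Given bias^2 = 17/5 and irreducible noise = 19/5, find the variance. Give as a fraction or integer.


Total error = bias^2 + variance + irreducible noise. So variance = 68/5 - 17/5 - 19/5 = 32/5.

32/5


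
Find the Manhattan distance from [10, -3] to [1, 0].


d = sum of absolute differences: |10-1|=9 + |-3-0|=3 = 12.

12


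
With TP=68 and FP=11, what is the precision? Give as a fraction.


Precision = TP / (TP + FP) = 68 / 79 = 68/79.

68/79


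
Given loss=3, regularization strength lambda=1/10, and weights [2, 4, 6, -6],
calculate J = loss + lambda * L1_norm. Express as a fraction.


L1 norm = sum(|w|) = 18. J = 3 + 1/10 * 18 = 24/5.

24/5


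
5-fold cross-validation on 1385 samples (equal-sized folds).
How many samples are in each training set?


Each validation fold has 1385/5 = 277 samples. Training set = 1385 - 277 = 1108.

1108


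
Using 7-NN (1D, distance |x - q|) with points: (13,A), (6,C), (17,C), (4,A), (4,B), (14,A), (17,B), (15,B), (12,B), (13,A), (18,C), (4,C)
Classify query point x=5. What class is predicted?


Distances: |13-5|=8, |6-5|=1, |17-5|=12, |4-5|=1, |4-5|=1, |14-5|=9, |17-5|=12, |15-5|=10, |12-5|=7, |13-5|=8, |18-5|=13, |4-5|=1. 7 nearest: (4,A), (4,B), (6,C), (4,C), (12,B), (13,A), (13,A). Counts: {'A': 3, 'B': 2, 'C': 2}. Majority class: A.

A


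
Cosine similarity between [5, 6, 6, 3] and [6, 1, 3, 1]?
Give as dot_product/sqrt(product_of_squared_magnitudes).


dot = 57. |a|^2 = 106, |b|^2 = 47. cos = 57/sqrt(4982).

57/sqrt(4982)


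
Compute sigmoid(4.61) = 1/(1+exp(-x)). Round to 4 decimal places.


sigma(4.61) = 1/(1+e^(-4.61)) = 1/(1+0.009952) = 1/1.009952 = 0.9901.

0.9901


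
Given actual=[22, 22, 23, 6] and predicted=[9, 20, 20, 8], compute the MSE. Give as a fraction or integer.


MSE = (1/4) * ((22-9)^2=169 + (22-20)^2=4 + (23-20)^2=9 + (6-8)^2=4). Sum = 186. MSE = 93/2.

93/2


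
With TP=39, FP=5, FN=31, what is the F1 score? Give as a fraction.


Precision = 39/44 = 39/44. Recall = 39/70 = 39/70. F1 = 2*P*R/(P+R) = 13/19.

13/19


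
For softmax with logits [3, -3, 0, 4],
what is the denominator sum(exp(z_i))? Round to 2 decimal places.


Denom = e^3=20.0855 + e^-3=0.0498 + e^0=1.0000 + e^4=54.5982. Sum = 75.7335, which rounds to 75.73.

75.73


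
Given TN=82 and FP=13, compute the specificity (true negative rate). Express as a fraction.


Specificity = TN / (TN + FP) = 82 / 95 = 82/95.

82/95


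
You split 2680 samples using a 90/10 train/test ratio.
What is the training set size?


Test set = 2680 * 10% = 268. Training set = 2680 - 268 = 2412.

2412


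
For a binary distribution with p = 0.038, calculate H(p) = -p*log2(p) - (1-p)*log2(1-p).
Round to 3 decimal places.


H = -0.038*log2(0.038) - 0.962*log2(0.962) = 0.233.

0.233


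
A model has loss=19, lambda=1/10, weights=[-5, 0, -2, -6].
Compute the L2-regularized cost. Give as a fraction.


L2 sq norm = sum(w^2) = 65. J = 19 + 1/10 * 65 = 51/2.

51/2


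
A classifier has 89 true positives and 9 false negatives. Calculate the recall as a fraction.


Recall = TP / (TP + FN) = 89 / 98 = 89/98.

89/98


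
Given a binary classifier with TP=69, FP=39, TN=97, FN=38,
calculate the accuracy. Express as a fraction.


Accuracy = (TP + TN) / (TP + TN + FP + FN) = (69 + 97) / 243 = 166/243.

166/243


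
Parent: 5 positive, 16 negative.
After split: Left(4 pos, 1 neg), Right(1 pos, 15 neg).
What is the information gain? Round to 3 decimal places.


H(parent) = 0.7919. H(left) = 0.7219, H(right) = 0.3373. Weighted = (5/21)*0.7219 + (16/21)*0.3373 = 0.4289. IG = 0.7919 - 0.4289 = 0.3630, which rounds to 0.363.

0.363


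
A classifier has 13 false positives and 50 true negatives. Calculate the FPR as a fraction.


FPR = FP / (FP + TN) = 13 / 63 = 13/63.

13/63


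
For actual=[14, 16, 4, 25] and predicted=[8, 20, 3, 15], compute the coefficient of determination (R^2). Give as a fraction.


Mean(y) = 59/4. SS_res = 153. SS_tot = 891/4. R^2 = 1 - 153/(891/4) = 31/99.

31/99


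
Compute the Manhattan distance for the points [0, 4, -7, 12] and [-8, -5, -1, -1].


d = sum of absolute differences: |0--8|=8 + |4--5|=9 + |-7--1|=6 + |12--1|=13 = 36.

36


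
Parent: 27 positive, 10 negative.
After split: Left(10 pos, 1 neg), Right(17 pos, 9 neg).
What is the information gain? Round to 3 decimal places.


H(parent) = 0.8419. H(left) = 0.4395, H(right) = 0.9306. Weighted = (11/37)*0.4395 + (26/37)*0.9306 = 0.7846. IG = 0.8419 - 0.7846 = 0.0573, which rounds to 0.057.

0.057


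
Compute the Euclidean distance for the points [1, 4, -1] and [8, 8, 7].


d = sqrt(sum of squared differences). (1-8)^2=49, (4-8)^2=16, (-1-7)^2=64. Sum = 129.

sqrt(129)


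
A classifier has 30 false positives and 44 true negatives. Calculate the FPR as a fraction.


FPR = FP / (FP + TN) = 30 / 74 = 15/37.

15/37


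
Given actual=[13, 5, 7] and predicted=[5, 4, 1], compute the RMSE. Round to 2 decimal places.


MSE = 33.6667. RMSE = sqrt(33.6667) = 5.80.

5.80


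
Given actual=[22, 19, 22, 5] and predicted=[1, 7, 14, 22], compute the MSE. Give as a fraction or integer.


MSE = (1/4) * ((22-1)^2=441 + (19-7)^2=144 + (22-14)^2=64 + (5-22)^2=289). Sum = 938. MSE = 469/2.

469/2


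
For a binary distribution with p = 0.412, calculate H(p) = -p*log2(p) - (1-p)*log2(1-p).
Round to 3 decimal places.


H = -0.412*log2(0.412) - 0.588*log2(0.588) = 0.978.

0.978


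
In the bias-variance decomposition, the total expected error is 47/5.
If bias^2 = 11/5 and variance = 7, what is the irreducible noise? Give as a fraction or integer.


Total error = bias^2 + variance + irreducible noise. So irreducible noise = 47/5 - 11/5 - 7 = 1/5.

1/5


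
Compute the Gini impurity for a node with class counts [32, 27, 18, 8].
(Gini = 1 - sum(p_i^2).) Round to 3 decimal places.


Total = 85. Proportions: 32/85, 27/85, 18/85, 8/85. sum(p_i^2) = 0.2963. Gini = 1 - 0.2963 = 0.7037, which rounds to 0.704.

0.704


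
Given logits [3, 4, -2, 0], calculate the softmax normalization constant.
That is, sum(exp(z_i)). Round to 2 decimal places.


Denom = e^3=20.0855 + e^4=54.5982 + e^-2=0.1353 + e^0=1.0000. Sum = 75.8190, which rounds to 75.82.

75.82


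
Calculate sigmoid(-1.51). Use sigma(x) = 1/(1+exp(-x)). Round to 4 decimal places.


sigma(-1.51) = 1/(1+e^(1.51)) = 1/(1+4.526731) = 1/5.526731 = 0.1809.

0.1809


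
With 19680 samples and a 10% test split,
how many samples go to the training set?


Test set = 19680 * 10% = 1968. Training set = 19680 - 1968 = 17712.

17712


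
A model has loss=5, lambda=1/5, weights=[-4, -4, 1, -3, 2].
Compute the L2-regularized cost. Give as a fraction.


L2 sq norm = sum(w^2) = 46. J = 5 + 1/5 * 46 = 71/5.

71/5


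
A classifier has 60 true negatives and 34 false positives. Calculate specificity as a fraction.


Specificity = TN / (TN + FP) = 60 / 94 = 30/47.

30/47


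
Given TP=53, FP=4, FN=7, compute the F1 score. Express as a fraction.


Precision = 53/57 = 53/57. Recall = 53/60 = 53/60. F1 = 2*P*R/(P+R) = 106/117.

106/117


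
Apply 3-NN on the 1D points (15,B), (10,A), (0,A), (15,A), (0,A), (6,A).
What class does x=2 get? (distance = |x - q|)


Distances: |15-2|=13, |10-2|=8, |0-2|=2, |15-2|=13, |0-2|=2, |6-2|=4. 3 nearest: (0,A), (0,A), (6,A). Counts: {'A': 3}. Majority class: A.

A


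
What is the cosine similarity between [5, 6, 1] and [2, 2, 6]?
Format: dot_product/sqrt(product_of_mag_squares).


dot = 28. |a|^2 = 62, |b|^2 = 44. cos = 28/sqrt(2728).

28/sqrt(2728)


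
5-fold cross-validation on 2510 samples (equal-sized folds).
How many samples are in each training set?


Each validation fold has 2510/5 = 502 samples. Training set = 2510 - 502 = 2008.

2008


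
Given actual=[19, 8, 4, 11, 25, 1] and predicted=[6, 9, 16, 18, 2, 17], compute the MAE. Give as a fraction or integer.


MAE = (1/6) * (|19-6|=13 + |8-9|=1 + |4-16|=12 + |11-18|=7 + |25-2|=23 + |1-17|=16). Sum = 72. MAE = 12.

12


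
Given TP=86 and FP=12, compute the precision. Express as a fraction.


Precision = TP / (TP + FP) = 86 / 98 = 43/49.

43/49


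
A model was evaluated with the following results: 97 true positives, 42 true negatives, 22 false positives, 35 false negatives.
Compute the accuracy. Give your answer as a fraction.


Accuracy = (TP + TN) / (TP + TN + FP + FN) = (97 + 42) / 196 = 139/196.

139/196


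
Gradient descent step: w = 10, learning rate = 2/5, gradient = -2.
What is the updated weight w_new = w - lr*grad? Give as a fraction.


w_new = 10 - 2/5 * -2 = 10 - -4/5 = 54/5.

54/5


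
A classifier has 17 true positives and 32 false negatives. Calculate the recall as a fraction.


Recall = TP / (TP + FN) = 17 / 49 = 17/49.

17/49


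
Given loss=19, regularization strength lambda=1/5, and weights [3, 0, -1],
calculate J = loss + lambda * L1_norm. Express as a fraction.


L1 norm = sum(|w|) = 4. J = 19 + 1/5 * 4 = 99/5.

99/5


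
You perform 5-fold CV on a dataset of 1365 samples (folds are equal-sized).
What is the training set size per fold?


Each validation fold has 1365/5 = 273 samples. Training set = 1365 - 273 = 1092.

1092


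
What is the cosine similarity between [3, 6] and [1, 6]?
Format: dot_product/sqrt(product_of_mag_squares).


dot = 39. |a|^2 = 45, |b|^2 = 37. cos = 39/sqrt(1665).

39/sqrt(1665)


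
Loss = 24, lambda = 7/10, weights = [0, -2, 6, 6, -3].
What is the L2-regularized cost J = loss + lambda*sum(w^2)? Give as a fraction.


L2 sq norm = sum(w^2) = 85. J = 24 + 7/10 * 85 = 167/2.

167/2


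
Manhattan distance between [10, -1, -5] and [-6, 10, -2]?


d = sum of absolute differences: |10--6|=16 + |-1-10|=11 + |-5--2|=3 = 30.

30


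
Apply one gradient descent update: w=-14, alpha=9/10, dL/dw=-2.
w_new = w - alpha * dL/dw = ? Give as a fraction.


w_new = -14 - 9/10 * -2 = -14 - -9/5 = -61/5.

-61/5


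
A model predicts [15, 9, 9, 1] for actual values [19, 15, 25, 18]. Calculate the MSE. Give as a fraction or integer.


MSE = (1/4) * ((19-15)^2=16 + (15-9)^2=36 + (25-9)^2=256 + (18-1)^2=289). Sum = 597. MSE = 597/4.

597/4


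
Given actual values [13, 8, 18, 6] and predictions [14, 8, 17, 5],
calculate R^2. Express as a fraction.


Mean(y) = 45/4. SS_res = 3. SS_tot = 347/4. R^2 = 1 - 3/(347/4) = 335/347.

335/347


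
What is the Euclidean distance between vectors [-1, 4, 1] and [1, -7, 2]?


d = sqrt(sum of squared differences). (-1-1)^2=4, (4--7)^2=121, (1-2)^2=1. Sum = 126.

sqrt(126)


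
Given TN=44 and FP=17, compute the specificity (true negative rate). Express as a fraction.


Specificity = TN / (TN + FP) = 44 / 61 = 44/61.

44/61


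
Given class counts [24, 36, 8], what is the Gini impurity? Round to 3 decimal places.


Total = 68. Proportions: 24/68, 36/68, 8/68. sum(p_i^2) = 0.4187. Gini = 1 - 0.4187 = 0.5813, which rounds to 0.581.

0.581


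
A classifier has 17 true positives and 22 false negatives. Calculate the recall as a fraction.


Recall = TP / (TP + FN) = 17 / 39 = 17/39.

17/39


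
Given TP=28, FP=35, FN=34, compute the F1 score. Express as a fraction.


Precision = 28/63 = 4/9. Recall = 28/62 = 14/31. F1 = 2*P*R/(P+R) = 56/125.

56/125


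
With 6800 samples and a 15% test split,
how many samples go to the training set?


Test set = 6800 * 15% = 1020. Training set = 6800 - 1020 = 5780.

5780


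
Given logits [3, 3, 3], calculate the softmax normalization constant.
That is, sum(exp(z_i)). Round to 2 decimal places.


Denom = e^3=20.0855 + e^3=20.0855 + e^3=20.0855. Sum = 60.2565, which rounds to 60.26.

60.26


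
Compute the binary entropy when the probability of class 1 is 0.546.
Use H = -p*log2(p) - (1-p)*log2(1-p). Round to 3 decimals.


H = -0.546*log2(0.546) - 0.454*log2(0.454) = 0.994.

0.994


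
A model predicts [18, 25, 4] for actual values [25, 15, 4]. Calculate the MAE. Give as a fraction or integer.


MAE = (1/3) * (|25-18|=7 + |15-25|=10 + |4-4|=0). Sum = 17. MAE = 17/3.

17/3


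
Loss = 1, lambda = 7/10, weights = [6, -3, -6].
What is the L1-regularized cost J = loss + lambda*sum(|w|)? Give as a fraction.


L1 norm = sum(|w|) = 15. J = 1 + 7/10 * 15 = 23/2.

23/2


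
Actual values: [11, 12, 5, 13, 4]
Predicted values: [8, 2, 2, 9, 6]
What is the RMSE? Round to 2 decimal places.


MSE = 27.6000. RMSE = sqrt(27.6000) = 5.25.

5.25


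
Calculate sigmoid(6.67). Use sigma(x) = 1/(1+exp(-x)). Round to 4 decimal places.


sigma(6.67) = 1/(1+e^(-6.67)) = 1/(1+0.001268) = 1/1.001268 = 0.9987.

0.9987


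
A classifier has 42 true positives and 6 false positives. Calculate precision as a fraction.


Precision = TP / (TP + FP) = 42 / 48 = 7/8.

7/8


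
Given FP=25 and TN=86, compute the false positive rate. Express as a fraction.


FPR = FP / (FP + TN) = 25 / 111 = 25/111.

25/111


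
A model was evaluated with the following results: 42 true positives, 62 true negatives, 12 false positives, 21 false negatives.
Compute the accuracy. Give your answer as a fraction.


Accuracy = (TP + TN) / (TP + TN + FP + FN) = (42 + 62) / 137 = 104/137.

104/137


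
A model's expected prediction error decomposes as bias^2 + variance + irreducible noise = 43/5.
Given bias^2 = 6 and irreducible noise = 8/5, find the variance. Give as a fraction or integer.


Total error = bias^2 + variance + irreducible noise. So variance = 43/5 - 6 - 8/5 = 1.

1


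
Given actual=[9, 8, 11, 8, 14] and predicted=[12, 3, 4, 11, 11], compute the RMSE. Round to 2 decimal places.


MSE = 20.2000. RMSE = sqrt(20.2000) = 4.49.

4.49


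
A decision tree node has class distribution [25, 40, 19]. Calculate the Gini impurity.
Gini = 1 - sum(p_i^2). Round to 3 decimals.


Total = 84. Proportions: 25/84, 40/84, 19/84. sum(p_i^2) = 0.3665. Gini = 1 - 0.3665 = 0.6335, which rounds to 0.634.

0.634


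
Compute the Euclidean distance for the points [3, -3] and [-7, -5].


d = sqrt(sum of squared differences). (3--7)^2=100, (-3--5)^2=4. Sum = 104.

sqrt(104)


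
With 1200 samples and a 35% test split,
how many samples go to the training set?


Test set = 1200 * 35% = 420. Training set = 1200 - 420 = 780.

780


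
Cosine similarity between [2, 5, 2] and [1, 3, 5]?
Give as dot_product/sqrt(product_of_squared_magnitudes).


dot = 27. |a|^2 = 33, |b|^2 = 35. cos = 27/sqrt(1155).

27/sqrt(1155)


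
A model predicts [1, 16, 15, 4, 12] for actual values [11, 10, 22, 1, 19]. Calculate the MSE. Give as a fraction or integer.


MSE = (1/5) * ((11-1)^2=100 + (10-16)^2=36 + (22-15)^2=49 + (1-4)^2=9 + (19-12)^2=49). Sum = 243. MSE = 243/5.

243/5


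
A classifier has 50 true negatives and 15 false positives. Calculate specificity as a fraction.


Specificity = TN / (TN + FP) = 50 / 65 = 10/13.

10/13


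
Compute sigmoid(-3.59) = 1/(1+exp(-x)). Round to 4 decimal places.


sigma(-3.59) = 1/(1+e^(3.59)) = 1/(1+36.234076) = 1/37.234076 = 0.0269.

0.0269


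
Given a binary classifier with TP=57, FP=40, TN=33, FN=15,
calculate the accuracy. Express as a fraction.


Accuracy = (TP + TN) / (TP + TN + FP + FN) = (57 + 33) / 145 = 18/29.

18/29


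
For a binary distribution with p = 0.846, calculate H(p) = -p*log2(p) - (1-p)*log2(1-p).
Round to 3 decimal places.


H = -0.846*log2(0.846) - 0.154*log2(0.154) = 0.620.

0.620


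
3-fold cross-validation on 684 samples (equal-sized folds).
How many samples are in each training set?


Each validation fold has 684/3 = 228 samples. Training set = 684 - 228 = 456.

456


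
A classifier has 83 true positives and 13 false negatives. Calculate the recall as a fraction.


Recall = TP / (TP + FN) = 83 / 96 = 83/96.

83/96


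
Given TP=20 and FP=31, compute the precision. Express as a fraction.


Precision = TP / (TP + FP) = 20 / 51 = 20/51.

20/51


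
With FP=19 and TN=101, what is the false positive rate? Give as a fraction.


FPR = FP / (FP + TN) = 19 / 120 = 19/120.

19/120


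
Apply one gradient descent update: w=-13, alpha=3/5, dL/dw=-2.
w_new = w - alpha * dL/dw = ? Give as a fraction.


w_new = -13 - 3/5 * -2 = -13 - -6/5 = -59/5.

-59/5


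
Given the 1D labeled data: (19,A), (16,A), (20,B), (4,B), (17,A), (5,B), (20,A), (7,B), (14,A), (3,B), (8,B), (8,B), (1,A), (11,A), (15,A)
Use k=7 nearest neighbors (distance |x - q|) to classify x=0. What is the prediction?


Distances: |19-0|=19, |16-0|=16, |20-0|=20, |4-0|=4, |17-0|=17, |5-0|=5, |20-0|=20, |7-0|=7, |14-0|=14, |3-0|=3, |8-0|=8, |8-0|=8, |1-0|=1, |11-0|=11, |15-0|=15. 7 nearest: (1,A), (3,B), (4,B), (5,B), (7,B), (8,B), (8,B). Counts: {'A': 1, 'B': 6}. Majority class: B.

B


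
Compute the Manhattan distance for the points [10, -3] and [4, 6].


d = sum of absolute differences: |10-4|=6 + |-3-6|=9 = 15.

15


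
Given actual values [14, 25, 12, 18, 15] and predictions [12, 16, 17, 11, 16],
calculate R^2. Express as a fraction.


Mean(y) = 84/5. SS_res = 160. SS_tot = 514/5. R^2 = 1 - 160/(514/5) = -143/257.

-143/257


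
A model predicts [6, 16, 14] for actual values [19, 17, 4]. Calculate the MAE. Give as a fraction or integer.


MAE = (1/3) * (|19-6|=13 + |17-16|=1 + |4-14|=10). Sum = 24. MAE = 8.

8


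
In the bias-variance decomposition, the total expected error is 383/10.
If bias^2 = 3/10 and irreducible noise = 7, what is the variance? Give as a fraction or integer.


Total error = bias^2 + variance + irreducible noise. So variance = 383/10 - 3/10 - 7 = 31.

31


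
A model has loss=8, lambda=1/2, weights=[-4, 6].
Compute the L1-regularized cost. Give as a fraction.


L1 norm = sum(|w|) = 10. J = 8 + 1/2 * 10 = 13.

13


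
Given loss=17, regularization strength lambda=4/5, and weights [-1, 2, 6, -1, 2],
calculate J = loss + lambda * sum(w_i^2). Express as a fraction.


L2 sq norm = sum(w^2) = 46. J = 17 + 4/5 * 46 = 269/5.

269/5


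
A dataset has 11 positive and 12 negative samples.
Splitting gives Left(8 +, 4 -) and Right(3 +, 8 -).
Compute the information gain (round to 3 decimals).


H(parent) = 0.9986. H(left) = 0.9183, H(right) = 0.8454. Weighted = (12/23)*0.9183 + (11/23)*0.8454 = 0.8834. IG = 0.9986 - 0.8834 = 0.1152, which rounds to 0.115.

0.115


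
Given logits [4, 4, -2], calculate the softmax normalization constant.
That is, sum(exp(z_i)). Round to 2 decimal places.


Denom = e^4=54.5982 + e^4=54.5982 + e^-2=0.1353. Sum = 109.3317, which rounds to 109.33.

109.33


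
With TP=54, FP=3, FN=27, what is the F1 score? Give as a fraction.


Precision = 54/57 = 18/19. Recall = 54/81 = 2/3. F1 = 2*P*R/(P+R) = 18/23.

18/23


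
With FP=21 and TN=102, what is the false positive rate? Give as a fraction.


FPR = FP / (FP + TN) = 21 / 123 = 7/41.

7/41


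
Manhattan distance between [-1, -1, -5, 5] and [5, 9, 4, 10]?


d = sum of absolute differences: |-1-5|=6 + |-1-9|=10 + |-5-4|=9 + |5-10|=5 = 30.

30


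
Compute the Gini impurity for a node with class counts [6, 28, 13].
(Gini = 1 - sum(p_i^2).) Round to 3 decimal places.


Total = 47. Proportions: 6/47, 28/47, 13/47. sum(p_i^2) = 0.4477. Gini = 1 - 0.4477 = 0.5523, which rounds to 0.552.

0.552


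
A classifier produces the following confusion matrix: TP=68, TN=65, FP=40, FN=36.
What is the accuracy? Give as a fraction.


Accuracy = (TP + TN) / (TP + TN + FP + FN) = (68 + 65) / 209 = 7/11.

7/11


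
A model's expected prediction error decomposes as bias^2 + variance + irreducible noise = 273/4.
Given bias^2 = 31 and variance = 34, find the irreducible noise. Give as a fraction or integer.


Total error = bias^2 + variance + irreducible noise. So irreducible noise = 273/4 - 31 - 34 = 13/4.

13/4


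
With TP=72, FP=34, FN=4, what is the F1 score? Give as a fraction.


Precision = 72/106 = 36/53. Recall = 72/76 = 18/19. F1 = 2*P*R/(P+R) = 72/91.

72/91


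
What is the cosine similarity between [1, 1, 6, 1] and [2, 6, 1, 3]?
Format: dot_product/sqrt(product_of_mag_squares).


dot = 17. |a|^2 = 39, |b|^2 = 50. cos = 17/sqrt(1950).

17/sqrt(1950)


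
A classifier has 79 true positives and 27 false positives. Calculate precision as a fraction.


Precision = TP / (TP + FP) = 79 / 106 = 79/106.

79/106


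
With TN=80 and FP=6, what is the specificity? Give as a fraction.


Specificity = TN / (TN + FP) = 80 / 86 = 40/43.

40/43


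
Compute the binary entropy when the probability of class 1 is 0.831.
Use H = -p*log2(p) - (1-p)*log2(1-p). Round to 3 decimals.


H = -0.831*log2(0.831) - 0.169*log2(0.169) = 0.655.

0.655


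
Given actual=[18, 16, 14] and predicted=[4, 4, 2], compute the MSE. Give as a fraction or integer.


MSE = (1/3) * ((18-4)^2=196 + (16-4)^2=144 + (14-2)^2=144). Sum = 484. MSE = 484/3.

484/3


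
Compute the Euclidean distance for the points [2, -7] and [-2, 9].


d = sqrt(sum of squared differences). (2--2)^2=16, (-7-9)^2=256. Sum = 272.

sqrt(272)


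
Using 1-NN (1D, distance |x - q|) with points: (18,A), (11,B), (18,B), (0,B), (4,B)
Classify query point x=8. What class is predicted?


Distances: |18-8|=10, |11-8|=3, |18-8|=10, |0-8|=8, |4-8|=4. 1 nearest: (11,B). Counts: {'B': 1}. Majority class: B.

B


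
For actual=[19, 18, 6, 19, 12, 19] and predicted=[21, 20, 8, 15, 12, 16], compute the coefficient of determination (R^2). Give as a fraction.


Mean(y) = 31/2. SS_res = 37. SS_tot = 291/2. R^2 = 1 - 37/(291/2) = 217/291.

217/291


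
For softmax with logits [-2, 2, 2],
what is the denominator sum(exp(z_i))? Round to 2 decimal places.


Denom = e^-2=0.1353 + e^2=7.3891 + e^2=7.3891. Sum = 14.9135, which rounds to 14.91.

14.91


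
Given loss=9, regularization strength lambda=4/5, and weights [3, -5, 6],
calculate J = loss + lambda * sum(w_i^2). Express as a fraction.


L2 sq norm = sum(w^2) = 70. J = 9 + 4/5 * 70 = 65.

65


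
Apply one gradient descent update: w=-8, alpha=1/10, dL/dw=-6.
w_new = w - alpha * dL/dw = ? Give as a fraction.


w_new = -8 - 1/10 * -6 = -8 - -3/5 = -37/5.

-37/5


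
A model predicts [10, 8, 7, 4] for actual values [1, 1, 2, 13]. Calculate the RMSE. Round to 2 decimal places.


MSE = 59.0000. RMSE = sqrt(59.0000) = 7.68.

7.68


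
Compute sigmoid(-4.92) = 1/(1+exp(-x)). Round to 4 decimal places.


sigma(-4.92) = 1/(1+e^(4.92)) = 1/(1+137.002613) = 1/138.002613 = 0.0072.

0.0072


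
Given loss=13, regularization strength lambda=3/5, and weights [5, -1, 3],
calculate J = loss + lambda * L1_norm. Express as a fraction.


L1 norm = sum(|w|) = 9. J = 13 + 3/5 * 9 = 92/5.

92/5


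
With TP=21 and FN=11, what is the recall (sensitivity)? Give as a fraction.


Recall = TP / (TP + FN) = 21 / 32 = 21/32.

21/32


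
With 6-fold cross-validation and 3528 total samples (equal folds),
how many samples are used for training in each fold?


Each validation fold has 3528/6 = 588 samples. Training set = 3528 - 588 = 2940.

2940


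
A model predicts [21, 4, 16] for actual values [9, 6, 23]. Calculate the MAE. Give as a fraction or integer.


MAE = (1/3) * (|9-21|=12 + |6-4|=2 + |23-16|=7). Sum = 21. MAE = 7.

7


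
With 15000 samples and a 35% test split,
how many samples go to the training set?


Test set = 15000 * 35% = 5250. Training set = 15000 - 5250 = 9750.

9750


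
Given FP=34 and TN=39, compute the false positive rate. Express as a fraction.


FPR = FP / (FP + TN) = 34 / 73 = 34/73.

34/73


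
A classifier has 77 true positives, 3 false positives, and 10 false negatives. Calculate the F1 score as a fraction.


Precision = 77/80 = 77/80. Recall = 77/87 = 77/87. F1 = 2*P*R/(P+R) = 154/167.

154/167


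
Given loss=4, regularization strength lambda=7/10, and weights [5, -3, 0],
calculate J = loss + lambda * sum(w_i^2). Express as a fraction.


L2 sq norm = sum(w^2) = 34. J = 4 + 7/10 * 34 = 139/5.

139/5


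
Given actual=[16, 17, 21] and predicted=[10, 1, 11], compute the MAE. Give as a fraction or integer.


MAE = (1/3) * (|16-10|=6 + |17-1|=16 + |21-11|=10). Sum = 32. MAE = 32/3.

32/3


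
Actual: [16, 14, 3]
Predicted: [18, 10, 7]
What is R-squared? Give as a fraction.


Mean(y) = 11. SS_res = 36. SS_tot = 98. R^2 = 1 - 36/(98) = 31/49.

31/49


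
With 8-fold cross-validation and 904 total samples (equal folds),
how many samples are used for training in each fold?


Each validation fold has 904/8 = 113 samples. Training set = 904 - 113 = 791.

791


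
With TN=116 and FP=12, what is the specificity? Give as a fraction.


Specificity = TN / (TN + FP) = 116 / 128 = 29/32.

29/32


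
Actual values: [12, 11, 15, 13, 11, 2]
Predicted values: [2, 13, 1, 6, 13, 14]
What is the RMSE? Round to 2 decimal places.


MSE = 82.8333. RMSE = sqrt(82.8333) = 9.10.

9.10


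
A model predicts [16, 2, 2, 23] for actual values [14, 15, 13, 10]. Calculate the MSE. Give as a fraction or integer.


MSE = (1/4) * ((14-16)^2=4 + (15-2)^2=169 + (13-2)^2=121 + (10-23)^2=169). Sum = 463. MSE = 463/4.

463/4


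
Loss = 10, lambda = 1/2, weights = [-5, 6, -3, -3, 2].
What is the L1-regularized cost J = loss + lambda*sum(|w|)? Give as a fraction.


L1 norm = sum(|w|) = 19. J = 10 + 1/2 * 19 = 39/2.

39/2


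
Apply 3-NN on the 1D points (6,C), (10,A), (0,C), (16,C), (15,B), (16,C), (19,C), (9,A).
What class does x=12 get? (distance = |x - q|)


Distances: |6-12|=6, |10-12|=2, |0-12|=12, |16-12|=4, |15-12|=3, |16-12|=4, |19-12|=7, |9-12|=3. 3 nearest: (10,A), (9,A), (15,B). Counts: {'A': 2, 'B': 1}. Majority class: A.

A


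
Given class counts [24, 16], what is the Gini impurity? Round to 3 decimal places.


Total = 40. Proportions: 24/40, 16/40. sum(p_i^2) = 0.5200. Gini = 1 - 0.5200 = 0.4800, which rounds to 0.480.

0.480


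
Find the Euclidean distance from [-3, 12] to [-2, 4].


d = sqrt(sum of squared differences). (-3--2)^2=1, (12-4)^2=64. Sum = 65.

sqrt(65)


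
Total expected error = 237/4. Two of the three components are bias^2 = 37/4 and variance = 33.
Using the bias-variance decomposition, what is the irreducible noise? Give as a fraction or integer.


Total error = bias^2 + variance + irreducible noise. So irreducible noise = 237/4 - 37/4 - 33 = 17.

17


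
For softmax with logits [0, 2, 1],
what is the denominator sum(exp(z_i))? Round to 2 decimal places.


Denom = e^0=1.0000 + e^2=7.3891 + e^1=2.7183. Sum = 11.1074, which rounds to 11.11.

11.11


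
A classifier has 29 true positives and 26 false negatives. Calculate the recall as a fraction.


Recall = TP / (TP + FN) = 29 / 55 = 29/55.

29/55


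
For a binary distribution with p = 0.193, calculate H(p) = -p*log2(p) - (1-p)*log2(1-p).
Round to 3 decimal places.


H = -0.193*log2(0.193) - 0.807*log2(0.807) = 0.708.

0.708


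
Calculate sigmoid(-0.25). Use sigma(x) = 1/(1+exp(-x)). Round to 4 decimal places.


sigma(-0.25) = 1/(1+e^(0.25)) = 1/(1+1.284025) = 1/2.284025 = 0.4378.

0.4378


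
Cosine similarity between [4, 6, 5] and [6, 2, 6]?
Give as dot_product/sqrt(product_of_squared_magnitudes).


dot = 66. |a|^2 = 77, |b|^2 = 76. cos = 66/sqrt(5852).

66/sqrt(5852)


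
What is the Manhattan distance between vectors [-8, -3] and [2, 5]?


d = sum of absolute differences: |-8-2|=10 + |-3-5|=8 = 18.

18


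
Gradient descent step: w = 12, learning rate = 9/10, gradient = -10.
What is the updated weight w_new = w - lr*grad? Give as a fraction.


w_new = 12 - 9/10 * -10 = 12 - -9 = 21.

21


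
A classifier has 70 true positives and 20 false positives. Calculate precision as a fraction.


Precision = TP / (TP + FP) = 70 / 90 = 7/9.

7/9


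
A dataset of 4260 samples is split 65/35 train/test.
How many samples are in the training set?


Test set = 4260 * 35% = 1491. Training set = 4260 - 1491 = 2769.

2769


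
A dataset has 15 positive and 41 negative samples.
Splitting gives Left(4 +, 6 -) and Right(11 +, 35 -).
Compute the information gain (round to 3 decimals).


H(parent) = 0.8384. H(left) = 0.9710, H(right) = 0.7936. Weighted = (10/56)*0.9710 + (46/56)*0.7936 = 0.8253. IG = 0.8384 - 0.8253 = 0.0131, which rounds to 0.013.

0.013


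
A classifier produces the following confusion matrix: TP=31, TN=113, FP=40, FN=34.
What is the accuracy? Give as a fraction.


Accuracy = (TP + TN) / (TP + TN + FP + FN) = (31 + 113) / 218 = 72/109.

72/109


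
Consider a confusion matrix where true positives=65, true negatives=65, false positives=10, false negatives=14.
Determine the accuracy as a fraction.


Accuracy = (TP + TN) / (TP + TN + FP + FN) = (65 + 65) / 154 = 65/77.

65/77


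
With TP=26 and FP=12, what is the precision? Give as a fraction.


Precision = TP / (TP + FP) = 26 / 38 = 13/19.

13/19


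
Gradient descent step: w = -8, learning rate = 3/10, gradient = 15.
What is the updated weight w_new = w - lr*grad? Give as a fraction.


w_new = -8 - 3/10 * 15 = -8 - 9/2 = -25/2.

-25/2


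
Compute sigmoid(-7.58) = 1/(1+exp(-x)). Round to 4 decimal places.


sigma(-7.58) = 1/(1+e^(7.58)) = 1/(1+1958.628965) = 1/1959.628965 = 0.0005.

0.0005


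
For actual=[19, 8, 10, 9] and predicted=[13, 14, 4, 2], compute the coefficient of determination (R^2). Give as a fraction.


Mean(y) = 23/2. SS_res = 157. SS_tot = 77. R^2 = 1 - 157/(77) = -80/77.

-80/77


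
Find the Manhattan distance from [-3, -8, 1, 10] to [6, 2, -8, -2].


d = sum of absolute differences: |-3-6|=9 + |-8-2|=10 + |1--8|=9 + |10--2|=12 = 40.

40


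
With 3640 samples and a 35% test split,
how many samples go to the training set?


Test set = 3640 * 35% = 1274. Training set = 3640 - 1274 = 2366.

2366


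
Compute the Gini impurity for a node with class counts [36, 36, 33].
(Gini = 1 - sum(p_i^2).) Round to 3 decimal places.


Total = 105. Proportions: 36/105, 36/105, 33/105. sum(p_i^2) = 0.3339. Gini = 1 - 0.3339 = 0.6661, which rounds to 0.666.

0.666


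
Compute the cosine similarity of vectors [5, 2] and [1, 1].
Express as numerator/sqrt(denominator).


dot = 7. |a|^2 = 29, |b|^2 = 2. cos = 7/sqrt(58).

7/sqrt(58)


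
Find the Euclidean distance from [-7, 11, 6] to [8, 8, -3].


d = sqrt(sum of squared differences). (-7-8)^2=225, (11-8)^2=9, (6--3)^2=81. Sum = 315.

sqrt(315)


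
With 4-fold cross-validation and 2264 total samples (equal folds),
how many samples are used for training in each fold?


Each validation fold has 2264/4 = 566 samples. Training set = 2264 - 566 = 1698.

1698


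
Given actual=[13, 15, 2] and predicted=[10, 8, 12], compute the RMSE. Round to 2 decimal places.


MSE = 52.6667. RMSE = sqrt(52.6667) = 7.26.

7.26


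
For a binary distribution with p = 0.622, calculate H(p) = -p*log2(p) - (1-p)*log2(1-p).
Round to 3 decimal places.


H = -0.622*log2(0.622) - 0.378*log2(0.378) = 0.957.

0.957


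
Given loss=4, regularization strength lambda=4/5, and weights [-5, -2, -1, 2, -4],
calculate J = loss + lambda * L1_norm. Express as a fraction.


L1 norm = sum(|w|) = 14. J = 4 + 4/5 * 14 = 76/5.

76/5


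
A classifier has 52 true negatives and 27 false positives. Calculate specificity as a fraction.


Specificity = TN / (TN + FP) = 52 / 79 = 52/79.

52/79


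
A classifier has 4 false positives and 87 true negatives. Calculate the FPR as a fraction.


FPR = FP / (FP + TN) = 4 / 91 = 4/91.

4/91


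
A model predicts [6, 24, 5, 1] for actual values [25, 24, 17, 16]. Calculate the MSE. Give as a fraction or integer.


MSE = (1/4) * ((25-6)^2=361 + (24-24)^2=0 + (17-5)^2=144 + (16-1)^2=225). Sum = 730. MSE = 365/2.

365/2


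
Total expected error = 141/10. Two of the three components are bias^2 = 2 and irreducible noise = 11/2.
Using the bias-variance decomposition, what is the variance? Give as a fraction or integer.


Total error = bias^2 + variance + irreducible noise. So variance = 141/10 - 2 - 11/2 = 33/5.

33/5


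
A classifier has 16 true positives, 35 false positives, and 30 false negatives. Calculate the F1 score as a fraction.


Precision = 16/51 = 16/51. Recall = 16/46 = 8/23. F1 = 2*P*R/(P+R) = 32/97.

32/97


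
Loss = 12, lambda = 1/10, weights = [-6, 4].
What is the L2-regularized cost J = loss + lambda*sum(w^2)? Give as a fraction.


L2 sq norm = sum(w^2) = 52. J = 12 + 1/10 * 52 = 86/5.

86/5


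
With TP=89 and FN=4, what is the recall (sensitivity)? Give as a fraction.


Recall = TP / (TP + FN) = 89 / 93 = 89/93.

89/93


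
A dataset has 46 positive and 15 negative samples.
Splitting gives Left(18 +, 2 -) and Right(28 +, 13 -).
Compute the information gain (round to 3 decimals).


H(parent) = 0.8047. H(left) = 0.4690, H(right) = 0.9012. Weighted = (20/61)*0.4690 + (41/61)*0.9012 = 0.7595. IG = 0.8047 - 0.7595 = 0.0452, which rounds to 0.045.

0.045


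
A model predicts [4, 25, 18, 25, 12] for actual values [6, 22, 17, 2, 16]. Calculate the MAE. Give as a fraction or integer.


MAE = (1/5) * (|6-4|=2 + |22-25|=3 + |17-18|=1 + |2-25|=23 + |16-12|=4). Sum = 33. MAE = 33/5.

33/5


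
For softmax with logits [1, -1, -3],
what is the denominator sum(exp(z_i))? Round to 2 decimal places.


Denom = e^1=2.7183 + e^-1=0.3679 + e^-3=0.0498. Sum = 3.1360, which rounds to 3.14.

3.14


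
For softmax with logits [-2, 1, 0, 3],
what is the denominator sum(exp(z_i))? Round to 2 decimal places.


Denom = e^-2=0.1353 + e^1=2.7183 + e^0=1.0000 + e^3=20.0855. Sum = 23.9391, which rounds to 23.94.

23.94


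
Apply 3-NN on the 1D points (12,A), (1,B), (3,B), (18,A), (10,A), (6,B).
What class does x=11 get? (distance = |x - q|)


Distances: |12-11|=1, |1-11|=10, |3-11|=8, |18-11|=7, |10-11|=1, |6-11|=5. 3 nearest: (12,A), (10,A), (6,B). Counts: {'A': 2, 'B': 1}. Majority class: A.

A


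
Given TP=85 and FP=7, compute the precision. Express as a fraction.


Precision = TP / (TP + FP) = 85 / 92 = 85/92.

85/92


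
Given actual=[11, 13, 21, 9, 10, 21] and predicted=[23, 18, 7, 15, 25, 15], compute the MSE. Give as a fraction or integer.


MSE = (1/6) * ((11-23)^2=144 + (13-18)^2=25 + (21-7)^2=196 + (9-15)^2=36 + (10-25)^2=225 + (21-15)^2=36). Sum = 662. MSE = 331/3.

331/3


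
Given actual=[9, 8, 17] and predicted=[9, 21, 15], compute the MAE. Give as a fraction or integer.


MAE = (1/3) * (|9-9|=0 + |8-21|=13 + |17-15|=2). Sum = 15. MAE = 5.

5


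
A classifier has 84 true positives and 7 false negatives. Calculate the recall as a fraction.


Recall = TP / (TP + FN) = 84 / 91 = 12/13.

12/13


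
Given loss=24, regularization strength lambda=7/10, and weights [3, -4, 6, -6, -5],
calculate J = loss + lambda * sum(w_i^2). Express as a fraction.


L2 sq norm = sum(w^2) = 122. J = 24 + 7/10 * 122 = 547/5.

547/5
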